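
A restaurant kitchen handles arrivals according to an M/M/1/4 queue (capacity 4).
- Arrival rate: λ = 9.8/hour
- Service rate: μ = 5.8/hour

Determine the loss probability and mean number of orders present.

ρ = λ/μ = 9.8/5.8 = 1.68966
P₀ = (1-ρ)/(1-ρ^(K+1)) = (1-1.68966)/(1-1.68966^5) = -0.6897/-12.7720 = 0.05400
P_K = P₀×ρ^K = 0.05400 × 1.68966^4 = 0.05400 × 8.1507 = 0.4401
Blocking probability P_4 = 0.4401 (44.01%)
L = ρ[1 - (K+1)ρ^K + Kρ^(K+1)] / [(1-ρ)(1-ρ^(K+1))]
L = 1.68966 × (1 - 5×8.1507 + 4×13.7720) / ((1 - 1.68966) × (1 - 13.7720)) = 2.9415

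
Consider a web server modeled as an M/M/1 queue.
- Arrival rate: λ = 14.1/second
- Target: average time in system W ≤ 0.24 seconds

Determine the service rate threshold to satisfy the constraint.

For M/M/1: W = 1/(μ-λ)
Need W ≤ 0.24, so 1/(μ-λ) ≤ 0.24
μ - λ ≥ 1/0.24 = 4.1667
μ ≥ 14.1 + 4.1667 = 18.2667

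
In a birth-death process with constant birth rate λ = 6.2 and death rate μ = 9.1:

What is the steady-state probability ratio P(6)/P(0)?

For constant rates: P(n)/P(0) = (λ/μ)^n
P(6)/P(0) = (6.2/9.1)^6 = 0.6813^6 = 0.1000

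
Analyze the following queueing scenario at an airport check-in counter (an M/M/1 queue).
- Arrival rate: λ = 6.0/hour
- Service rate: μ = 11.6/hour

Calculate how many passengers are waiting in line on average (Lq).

ρ = λ/μ = 6.0/11.6 = 0.5172
For M/M/1: Lq = λ²/(μ(μ-λ))
Lq = 36.00/(11.6 × 5.60)
Lq = 0.5542 passengers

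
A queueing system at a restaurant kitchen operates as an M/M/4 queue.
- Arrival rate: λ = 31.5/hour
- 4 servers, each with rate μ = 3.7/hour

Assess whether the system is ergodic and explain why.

Stability requires ρ = λ/(cμ) < 1
ρ = 31.5/(4 × 3.7) = 31.5/14.80 = 2.1284
Since 2.1284 ≥ 1, the system is UNSTABLE.
Need c > λ/μ = 31.5/3.7 = 8.51.
Minimum servers needed: c = 9.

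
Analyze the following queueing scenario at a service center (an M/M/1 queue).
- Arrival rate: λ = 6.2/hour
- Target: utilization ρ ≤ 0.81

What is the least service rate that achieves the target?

ρ = λ/μ, so μ = λ/ρ
μ ≥ 6.2/0.81 = 7.6543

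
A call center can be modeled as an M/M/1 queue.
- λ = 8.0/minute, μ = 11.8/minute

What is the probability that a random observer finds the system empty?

ρ = λ/μ = 8.0/11.8 = 0.6780
P(0) = 1 - ρ = 1 - 0.6780 = 0.3220
The server is idle 32.20% of the time.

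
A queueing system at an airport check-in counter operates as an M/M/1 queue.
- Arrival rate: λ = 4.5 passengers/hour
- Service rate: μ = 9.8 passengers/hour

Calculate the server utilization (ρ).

Server utilization: ρ = λ/μ
ρ = 4.5/9.8 = 0.4592
The server is busy 45.92% of the time.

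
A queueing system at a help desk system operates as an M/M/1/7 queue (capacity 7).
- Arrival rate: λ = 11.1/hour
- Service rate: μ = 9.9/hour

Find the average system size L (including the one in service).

ρ = λ/μ = 11.1/9.9 = 1.12121
P₀ = (1-ρ)/(1-ρ^(K+1)) = (1-1.12121)/(1-1.12121^8) = -0.1212/-1.4974 = 0.08094
P_K = P₀×ρ^K = 0.08094 × 1.12121^7 = 0.08094 × 2.2275 = 0.1803
L = ρ[1 - (K+1)ρ^K + Kρ^(K+1)] / [(1-ρ)(1-ρ^(K+1))]
L = 1.12121 × (1 - 8×2.22745 + 7×2.49744) / ((1 - 1.12121) × (1 - 2.49744)) = 4.0923 tickets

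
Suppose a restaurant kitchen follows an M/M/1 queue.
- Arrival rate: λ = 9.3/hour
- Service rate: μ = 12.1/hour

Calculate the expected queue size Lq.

ρ = λ/μ = 9.3/12.1 = 0.7686
For M/M/1: Lq = λ²/(μ(μ-λ))
Lq = 86.49/(12.1 × 2.80)
Lq = 2.5528 orders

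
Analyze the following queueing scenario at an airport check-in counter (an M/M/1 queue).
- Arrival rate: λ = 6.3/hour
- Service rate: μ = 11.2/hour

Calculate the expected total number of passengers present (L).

ρ = λ/μ = 6.3/11.2 = 0.5625
For M/M/1: L = λ/(μ-λ)
L = 6.3/(11.2-6.3) = 6.3/4.90
L = 1.2857 passengers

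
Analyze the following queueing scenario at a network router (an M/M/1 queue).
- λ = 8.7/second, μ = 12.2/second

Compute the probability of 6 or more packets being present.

ρ = λ/μ = 8.7/12.2 = 0.7131
P(N ≥ n) = ρⁿ
P(N ≥ 6) = 0.7131^6
P(N ≥ 6) = 0.1315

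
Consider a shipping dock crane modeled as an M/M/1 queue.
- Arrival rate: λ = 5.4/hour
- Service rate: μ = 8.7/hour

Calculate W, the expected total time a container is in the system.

First, compute utilization: ρ = λ/μ = 5.4/8.7 = 0.6207
For M/M/1: W = 1/(μ-λ)
W = 1/(8.7-5.4) = 1/3.30
W = 0.3030 hours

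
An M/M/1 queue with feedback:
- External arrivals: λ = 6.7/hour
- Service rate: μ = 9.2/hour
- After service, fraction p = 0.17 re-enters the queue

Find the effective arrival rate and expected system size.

Effective arrival rate: λ_eff = λ/(1-p) = 6.7/(1-0.17) = 6.7/0.83 = 8.07229
ρ = λ_eff/μ = 8.07229/9.2 = 0.877423
L = ρ/(1-ρ) = 0.877423/(1-0.877423) = 7.1581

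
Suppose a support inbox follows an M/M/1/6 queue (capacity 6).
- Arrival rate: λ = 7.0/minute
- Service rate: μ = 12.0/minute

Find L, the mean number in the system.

ρ = λ/μ = 7.0/12.0 = 0.58333
P₀ = (1-ρ)/(1-ρ^(K+1)) = (1-0.58333)/(1-0.58333^7) = 0.4167/0.9770 = 0.4265
P_K = P₀×ρ^K = 0.4265 × 0.58333^6 = 0.4265 × 0.03940 = 0.01680
L = ρ[1 - (K+1)ρ^K + Kρ^(K+1)] / [(1-ρ)(1-ρ^(K+1))]
L = 0.58333 × (1 - 7×0.03940 + 6×0.02298) / ((1 - 0.58333) × (1 - 0.02298)) = 1.2353 emails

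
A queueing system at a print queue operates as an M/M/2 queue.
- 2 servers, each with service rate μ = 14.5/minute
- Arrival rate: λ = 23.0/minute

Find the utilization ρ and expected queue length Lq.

Traffic intensity: ρ = λ/(cμ) = 23.0/(2×14.5) = 0.7931
Since ρ = 0.7931 < 1, system is stable.
Offered load a = λ/μ = cρ = 23.0/14.5 = 1.5862
P₀ = [ Σₙ₌₀^1 aⁿ/n! + a^2/(2!(1-ρ)) ]⁻¹
Σ = a^0/0! + a^1/1! = 1.0000 + 1.5862 = 2.5862
a^2/(2!(1-ρ)) = 2.5161/(2 × 0.2069) = 6.0805
P₀ = 1/(2.5862 + 6.0805) = 0.1154
Lq = P₀·a^2·ρ / (2!(1-ρ)²) = 0.11538 × 2.5161 × 0.79310 / (2 × 0.042806) = 2.6894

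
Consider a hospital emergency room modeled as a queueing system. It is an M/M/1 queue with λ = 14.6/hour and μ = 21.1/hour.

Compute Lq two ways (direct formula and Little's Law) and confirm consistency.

Method 1 (direct): Lq = λ²/(μ(μ-λ)) = 213.16/(21.1 × 6.50) = 1.5542

Method 2 (Little's Law):
W = 1/(μ-λ) = 1/6.50 = 0.153846
Wq = W - 1/μ = 0.153846 - 0.0473934 = 0.10645
Lq = λWq = 14.6 × 0.10645 = 1.5542 ✔ (matches Method 1)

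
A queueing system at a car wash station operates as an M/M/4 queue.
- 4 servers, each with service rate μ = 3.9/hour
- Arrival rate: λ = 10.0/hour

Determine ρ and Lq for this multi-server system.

Traffic intensity: ρ = λ/(cμ) = 10.0/(4×3.9) = 0.6410
Since ρ = 0.6410 < 1, system is stable.
Offered load a = λ/μ = cρ = 10.0/3.9 = 2.5641
P₀ = [ Σₙ₌₀^3 aⁿ/n! + a^4/(4!(1-ρ)) ]⁻¹
Σ = a^0/0! + a^1/1! + a^2/2! + a^3/3! = 1.0000 + 2.5641 + 3.2873 + 2.8097 = 9.6611
a^4/(4!(1-ρ)) = 43.2257/(24 × 0.35897) = 5.0173
P₀ = 1/(9.6611 + 5.0173) = 0.06813
Lq = P₀·a^4·ρ / (4!(1-ρ)²) = 0.068128 × 43.2257 × 0.64103 / (24 × 0.12886) = 0.6104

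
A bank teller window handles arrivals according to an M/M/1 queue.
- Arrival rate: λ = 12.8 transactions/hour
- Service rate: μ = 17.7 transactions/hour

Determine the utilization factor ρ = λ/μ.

Server utilization: ρ = λ/μ
ρ = 12.8/17.7 = 0.7232
The server is busy 72.32% of the time.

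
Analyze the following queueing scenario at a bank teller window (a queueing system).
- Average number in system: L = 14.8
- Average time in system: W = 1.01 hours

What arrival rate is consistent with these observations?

Little's Law: L = λW, so λ = L/W
λ = 14.8/1.01 = 14.6535 transactions/hour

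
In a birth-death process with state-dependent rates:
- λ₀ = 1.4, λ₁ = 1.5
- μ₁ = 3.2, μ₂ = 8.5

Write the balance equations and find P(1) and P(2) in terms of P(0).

Balance equations:
State 0: λ₀P₀ = μ₁P₁ → P₁ = (λ₀/μ₁)P₀ = (1.4/3.2)P₀ = 0.4375P₀
State 1: P₂ = (λ₀λ₁)/(μ₁μ₂)P₀ = (1.4×1.5)/(3.2×8.5)P₀ = 0.07721P₀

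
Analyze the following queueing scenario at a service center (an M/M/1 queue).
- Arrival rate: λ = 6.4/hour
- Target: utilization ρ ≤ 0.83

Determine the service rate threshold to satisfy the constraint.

ρ = λ/μ, so μ = λ/ρ
μ ≥ 6.4/0.83 = 7.7108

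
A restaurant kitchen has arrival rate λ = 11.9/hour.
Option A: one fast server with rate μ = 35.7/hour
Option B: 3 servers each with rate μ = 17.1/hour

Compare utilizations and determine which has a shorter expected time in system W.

Option A: single server μ = 35.7 (M/M/1)
  ρ_A = 11.9/35.7 = 0.3333
  W_A = 1/(μ-λ) = 1/(35.7-11.9) = 1/23.80 = 0.04202

Option B: 3 servers μ = 17.1 (M/M/3)
  ρ_B = λ/(cμ) = 11.9/(3×17.1) = 0.2320
  Offered load a = λ/μ = cρ = 11.9/17.1 = 0.6959
  P₀ = [ Σₙ₌₀^2 aⁿ/n! + a^3/(3!(1-ρ)) ]⁻¹
  Σ = a^0/0! + a^1/1! + a^2/2! = 1.0000 + 0.6959 + 0.2421 = 1.9380
  a^3/(3!(1-ρ)) = 0.3370/(6 × 0.7680) = 0.07313
  P₀ = 1/(1.9380 + 0.07313) = 0.4972
  Lq = P₀·a^3·ρ / (3!(1-ρ)²) = 0.4972 × 0.3370 × 0.2320 / (6 × 0.5899) = 0.01098
  Wq_B = Lq/λ = 0.010983/11.9 = 0.0009229
  W_B = Wq_B + 1/μ = 0.0009229 + 0.05848 = 0.05940

Since W_A = 0.04202 < W_B = 0.05940, Option A (single fast server) has the shorter time in system.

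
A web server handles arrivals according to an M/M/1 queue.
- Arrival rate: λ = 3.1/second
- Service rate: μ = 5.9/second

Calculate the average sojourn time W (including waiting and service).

First, compute utilization: ρ = λ/μ = 3.1/5.9 = 0.5254
For M/M/1: W = 1/(μ-λ)
W = 1/(5.9-3.1) = 1/2.80
W = 0.3571 seconds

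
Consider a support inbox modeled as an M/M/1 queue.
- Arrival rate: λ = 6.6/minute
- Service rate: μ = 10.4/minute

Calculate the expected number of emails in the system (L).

ρ = λ/μ = 6.6/10.4 = 0.6346
For M/M/1: L = λ/(μ-λ)
L = 6.6/(10.4-6.6) = 6.6/3.80
L = 1.7368 emails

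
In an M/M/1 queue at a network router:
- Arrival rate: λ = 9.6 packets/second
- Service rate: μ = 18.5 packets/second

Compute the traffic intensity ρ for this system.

Server utilization: ρ = λ/μ
ρ = 9.6/18.5 = 0.5189
The server is busy 51.89% of the time.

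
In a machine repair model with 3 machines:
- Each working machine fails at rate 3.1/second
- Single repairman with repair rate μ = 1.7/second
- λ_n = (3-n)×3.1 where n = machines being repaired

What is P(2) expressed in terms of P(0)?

P(2)/P(0) = ∏_{i=0}^{2-1} λ_i/μ_{i+1}
= (3-0)×3.1/1.7 × (3-1)×3.1/1.7
= 19.9516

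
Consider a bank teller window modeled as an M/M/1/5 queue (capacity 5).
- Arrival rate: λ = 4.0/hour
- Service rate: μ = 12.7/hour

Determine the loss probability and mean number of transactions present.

ρ = λ/μ = 4.0/12.7 = 0.31496
P₀ = (1-ρ)/(1-ρ^(K+1)) = (1-0.31496)/(1-0.31496^6) = 0.6850/0.9990 = 0.6857
P_K = P₀×ρ^K = 0.6857 × 0.31496^5 = 0.6857 × 0.003099 = 0.002125
Blocking probability P_5 = 0.002125 (0.21%)
L = ρ[1 - (K+1)ρ^K + Kρ^(K+1)] / [(1-ρ)(1-ρ^(K+1))]
L = 0.31496 × (1 - 6×0.003099 + 5×0.0009762) / ((1 - 0.31496) × (1 - 0.0009762)) = 0.4539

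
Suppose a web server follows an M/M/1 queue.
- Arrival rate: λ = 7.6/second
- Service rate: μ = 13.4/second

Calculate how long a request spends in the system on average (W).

First, compute utilization: ρ = λ/μ = 7.6/13.4 = 0.5672
For M/M/1: W = 1/(μ-λ)
W = 1/(13.4-7.6) = 1/5.80
W = 0.1724 seconds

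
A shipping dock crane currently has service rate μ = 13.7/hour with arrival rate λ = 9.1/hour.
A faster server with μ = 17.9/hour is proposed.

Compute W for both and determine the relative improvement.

System 1: ρ₁ = 9.1/13.7 = 0.6642, W₁ = 1/(13.7-9.1) = 0.21739
System 2: ρ₂ = 9.1/17.9 = 0.5084, W₂ = 1/(17.9-9.1) = 0.11364
Improvement: (W₁-W₂)/W₁ = (0.21739-0.11364)/0.21739 = 47.73%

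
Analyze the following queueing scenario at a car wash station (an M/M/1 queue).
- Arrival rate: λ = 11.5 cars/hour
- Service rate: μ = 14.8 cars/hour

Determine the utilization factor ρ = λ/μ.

Server utilization: ρ = λ/μ
ρ = 11.5/14.8 = 0.7770
The server is busy 77.70% of the time.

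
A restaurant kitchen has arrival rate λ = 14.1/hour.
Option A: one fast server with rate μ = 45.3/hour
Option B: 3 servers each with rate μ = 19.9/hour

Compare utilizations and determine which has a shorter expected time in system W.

Option A: single server μ = 45.3 (M/M/1)
  ρ_A = 14.1/45.3 = 0.3113
  W_A = 1/(μ-λ) = 1/(45.3-14.1) = 1/31.20 = 0.03205

Option B: 3 servers μ = 19.9 (M/M/3)
  ρ_B = λ/(cμ) = 14.1/(3×19.9) = 0.2362
  Offered load a = λ/μ = cρ = 14.1/19.9 = 0.7085
  P₀ = [ Σₙ₌₀^2 aⁿ/n! + a^3/(3!(1-ρ)) ]⁻¹
  Σ = a^0/0! + a^1/1! + a^2/2! = 1.0000 + 0.70854 + 0.25102 = 1.9596
  a^3/(3!(1-ρ)) = 0.3557/(6 × 0.7638) = 0.07762
  P₀ = 1/(1.9596 + 0.07762) = 0.4909
  Lq = P₀·a^3·ρ / (3!(1-ρ)²) = 0.4909 × 0.3557 × 0.2362 / (6 × 0.5834) = 0.01178
  Wq_B = Lq/λ = 0.01178/14.1 = 0.0008355
  W_B = Wq_B + 1/μ = 0.0008355 + 0.05025 = 0.05109

Since W_A = 0.03205 < W_B = 0.05109, Option A (single fast server) has the shorter time in system.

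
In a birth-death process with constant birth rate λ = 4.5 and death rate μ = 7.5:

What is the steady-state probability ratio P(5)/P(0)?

For constant rates: P(n)/P(0) = (λ/μ)^n
P(5)/P(0) = (4.5/7.5)^5 = 0.6000^5 = 0.07776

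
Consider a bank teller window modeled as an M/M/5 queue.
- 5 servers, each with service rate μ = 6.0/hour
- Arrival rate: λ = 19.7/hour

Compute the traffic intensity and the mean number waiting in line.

Traffic intensity: ρ = λ/(cμ) = 19.7/(5×6.0) = 0.6567
Since ρ = 0.6567 < 1, system is stable.
Offered load a = λ/μ = cρ = 19.7/6.0 = 3.2833
P₀ = [ Σₙ₌₀^4 aⁿ/n! + a^5/(5!(1-ρ)) ]⁻¹
Σ = a^0/0! + a^1/1! + a^2/2! + a^3/3! + a^4/4! = 1.0000 + 3.2833 + 5.3901 + 5.8992 + 4.8423 = 20.4149
a^5/(5!(1-ρ)) = 381.5706/(120 × 0.343333) = 9.2614
P₀ = 1/(20.4149 + 9.2614) = 0.03370
Lq = P₀·a^5·ρ / (5!(1-ρ)²) = 0.03370 × 381.5706 × 0.6567 / (120 × 0.1179) = 0.5969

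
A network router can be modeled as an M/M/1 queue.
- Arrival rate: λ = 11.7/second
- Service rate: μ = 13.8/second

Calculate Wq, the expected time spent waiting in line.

First, compute utilization: ρ = λ/μ = 11.7/13.8 = 0.8478
For M/M/1: Wq = λ/(μ(μ-λ))
Wq = 11.7/(13.8 × (13.8-11.7))
Wq = 11.7/(13.8 × 2.10)
Wq = 0.4037 seconds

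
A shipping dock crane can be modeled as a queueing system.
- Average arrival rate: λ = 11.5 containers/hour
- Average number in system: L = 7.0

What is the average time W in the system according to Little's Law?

Little's Law: L = λW, so W = L/λ
W = 7.0/11.5 = 0.6087 hours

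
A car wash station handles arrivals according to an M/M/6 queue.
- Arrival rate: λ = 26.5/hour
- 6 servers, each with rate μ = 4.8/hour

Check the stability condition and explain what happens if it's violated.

Stability requires ρ = λ/(cμ) < 1
ρ = 26.5/(6 × 4.8) = 26.5/28.80 = 0.9201
Since 0.9201 < 1, the system is STABLE.
The servers are busy 92.01% of the time.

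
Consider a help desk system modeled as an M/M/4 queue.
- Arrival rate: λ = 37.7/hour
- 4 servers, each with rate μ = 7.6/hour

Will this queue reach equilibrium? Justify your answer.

Stability requires ρ = λ/(cμ) < 1
ρ = 37.7/(4 × 7.6) = 37.7/30.40 = 1.2401
Since 1.2401 ≥ 1, the system is UNSTABLE.
Need c > λ/μ = 37.7/7.6 = 4.96.
Minimum servers needed: c = 5.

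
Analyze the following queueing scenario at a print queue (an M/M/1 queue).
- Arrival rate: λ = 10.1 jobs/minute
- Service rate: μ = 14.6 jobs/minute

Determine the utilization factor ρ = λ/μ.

Server utilization: ρ = λ/μ
ρ = 10.1/14.6 = 0.6918
The server is busy 69.18% of the time.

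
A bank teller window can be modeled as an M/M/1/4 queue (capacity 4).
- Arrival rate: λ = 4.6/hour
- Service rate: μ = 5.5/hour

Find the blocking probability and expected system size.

ρ = λ/μ = 4.6/5.5 = 0.83636
P₀ = (1-ρ)/(1-ρ^(K+1)) = (1-0.83636)/(1-0.83636^5) = 0.16364/0.59077 = 0.2770
P_K = P₀×ρ^K = 0.2770 × 0.83636^4 = 0.2770 × 0.4893 = 0.1355
Blocking probability P_4 = 0.1355 (13.55%)
L = ρ[1 - (K+1)ρ^K + Kρ^(K+1)] / [(1-ρ)(1-ρ^(K+1))]
L = 0.83636 × (1 - 5×0.4892975 + 4×0.4092289) / ((1 - 0.83636) × (1 - 0.4092289)) = 1.6475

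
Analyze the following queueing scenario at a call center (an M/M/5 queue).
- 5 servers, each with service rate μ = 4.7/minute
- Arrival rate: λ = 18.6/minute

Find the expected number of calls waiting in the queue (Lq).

Traffic intensity: ρ = λ/(cμ) = 18.6/(5×4.7) = 0.7915
Since ρ = 0.7915 < 1, system is stable.
Offered load a = λ/μ = cρ = 18.6/4.7 = 3.9574
P₀ = [ Σₙ₌₀^4 aⁿ/n! + a^5/(5!(1-ρ)) ]⁻¹
Σ = a^0/0! + a^1/1! + a^2/2! + a^3/3! + a^4/4! = 1.0000 + 3.9574 + 7.8307 + 10.3298 + 10.2200 = 33.3379
a^5/(5!(1-ρ)) = 970.6785/(120 × 0.208511) = 38.7941
P₀ = 1/(33.3379 + 38.7941) = 0.01386
Lq = P₀·a^5·ρ / (5!(1-ρ)²) = 0.0138635 × 970.6785 × 0.791489 / (120 × 0.0434767) = 2.0415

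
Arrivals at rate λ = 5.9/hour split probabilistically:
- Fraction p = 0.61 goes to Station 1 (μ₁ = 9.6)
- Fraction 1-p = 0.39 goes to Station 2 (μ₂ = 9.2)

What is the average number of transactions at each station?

Effective rates: λ₁ = 5.9×0.61 = 3.599, λ₂ = 5.9×0.39 = 2.301
Station 1: ρ₁ = 3.599/9.6 = 0.3749, L₁ = ρ₁/(1-ρ₁) = 0.3749/(1-0.3749) = 0.5997
Station 2: ρ₂ = 2.301/9.2 = 0.2501, L₂ = ρ₂/(1-ρ₂) = 0.2501/(1-0.2501) = 0.3335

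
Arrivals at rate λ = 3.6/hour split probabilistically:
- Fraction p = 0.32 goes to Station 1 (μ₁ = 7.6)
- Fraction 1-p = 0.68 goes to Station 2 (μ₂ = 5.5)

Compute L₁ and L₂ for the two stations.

Effective rates: λ₁ = 3.6×0.32 = 1.152, λ₂ = 3.6×0.68 = 2.448
Station 1: ρ₁ = 1.152/7.6 = 0.1516, L₁ = ρ₁/(1-ρ₁) = 0.1516/(1-0.1516) = 0.1787
Station 2: ρ₂ = 2.448/5.5 = 0.4451, L₂ = ρ₂/(1-ρ₂) = 0.4451/(1-0.4451) = 0.8021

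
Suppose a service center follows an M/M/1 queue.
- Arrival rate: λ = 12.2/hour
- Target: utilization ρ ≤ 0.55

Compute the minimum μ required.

ρ = λ/μ, so μ = λ/ρ
μ ≥ 12.2/0.55 = 22.1818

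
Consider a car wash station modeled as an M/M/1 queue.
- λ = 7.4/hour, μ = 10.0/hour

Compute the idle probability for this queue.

ρ = λ/μ = 7.4/10.0 = 0.7400
P(0) = 1 - ρ = 1 - 0.7400 = 0.2600
The server is idle 26.00% of the time.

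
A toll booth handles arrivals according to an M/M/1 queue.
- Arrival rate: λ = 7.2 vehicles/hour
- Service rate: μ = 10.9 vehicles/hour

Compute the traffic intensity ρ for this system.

Server utilization: ρ = λ/μ
ρ = 7.2/10.9 = 0.6606
The server is busy 66.06% of the time.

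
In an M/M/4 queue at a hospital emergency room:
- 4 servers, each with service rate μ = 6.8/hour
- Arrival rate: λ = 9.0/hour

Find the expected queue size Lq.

Traffic intensity: ρ = λ/(cμ) = 9.0/(4×6.8) = 0.3309
Since ρ = 0.3309 < 1, system is stable.
Offered load a = λ/μ = cρ = 9.0/6.8 = 1.3235
P₀ = [ Σₙ₌₀^3 aⁿ/n! + a^4/(4!(1-ρ)) ]⁻¹
Σ = a^0/0! + a^1/1! + a^2/2! + a^3/3! = 1.0000 + 1.3235 + 0.8759 + 0.3864 = 3.5858
a^4/(4!(1-ρ)) = 3.0686/(24 × 0.6691) = 0.1911
P₀ = 1/(3.5858 + 0.1911) = 0.2648
Lq = P₀·a^4·ρ / (4!(1-ρ)²) = 0.2648 × 3.0686 × 0.3309 / (24 × 0.4477) = 0.02502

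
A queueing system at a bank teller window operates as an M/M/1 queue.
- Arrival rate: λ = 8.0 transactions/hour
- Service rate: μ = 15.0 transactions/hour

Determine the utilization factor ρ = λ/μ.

Server utilization: ρ = λ/μ
ρ = 8.0/15.0 = 0.5333
The server is busy 53.33% of the time.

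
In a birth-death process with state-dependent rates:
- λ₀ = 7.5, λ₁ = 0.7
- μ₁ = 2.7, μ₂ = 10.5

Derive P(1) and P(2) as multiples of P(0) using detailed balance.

Balance equations:
State 0: λ₀P₀ = μ₁P₁ → P₁ = (λ₀/μ₁)P₀ = (7.5/2.7)P₀ = 2.7778P₀
State 1: P₂ = (λ₀λ₁)/(μ₁μ₂)P₀ = (7.5×0.7)/(2.7×10.5)P₀ = 0.1852P₀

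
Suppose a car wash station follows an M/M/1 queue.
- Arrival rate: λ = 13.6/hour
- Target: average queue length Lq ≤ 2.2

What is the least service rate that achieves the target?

For M/M/1: Lq = λ²/(μ(μ-λ))
Need Lq ≤ 2.2, i.e. μ(μ-λ) ≥ λ²/2.2
μ² - 13.6μ - 184.96/2.2 ≥ 0  →  μ² - 13.6μ - 84.07273 ≥ 0
Quadratic formula (positive root): μ = [λ + √(λ² + 4×84.07273)]/2
Discriminant: 184.96 + 4×84.07273 = 521.2509, √521.2509 = 22.8309
μ ≥ (13.6 + 22.8309)/2 = 18.2155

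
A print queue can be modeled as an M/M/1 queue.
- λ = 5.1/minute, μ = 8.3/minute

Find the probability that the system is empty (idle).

ρ = λ/μ = 5.1/8.3 = 0.6145
P(0) = 1 - ρ = 1 - 0.6145 = 0.3855
The server is idle 38.55% of the time.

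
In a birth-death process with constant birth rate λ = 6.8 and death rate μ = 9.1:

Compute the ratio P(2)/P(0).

For constant rates: P(n)/P(0) = (λ/μ)^n
P(2)/P(0) = (6.8/9.1)^2 = 0.74725^2 = 0.5584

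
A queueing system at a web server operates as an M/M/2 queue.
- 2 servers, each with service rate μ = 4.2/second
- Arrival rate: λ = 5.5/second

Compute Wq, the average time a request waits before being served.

Traffic intensity: ρ = λ/(cμ) = 5.5/(2×4.2) = 0.6548
Since ρ = 0.6548 < 1, system is stable.
Offered load a = λ/μ = cρ = 5.5/4.2 = 1.3095
P₀ = [ Σₙ₌₀^1 aⁿ/n! + a^2/(2!(1-ρ)) ]⁻¹
Σ = a^0/0! + a^1/1! = 1.0000 + 1.3095 = 2.3095
a^2/(2!(1-ρ)) = 1.7149/(2 × 0.34524) = 2.4836
P₀ = 1/(2.3095 + 2.4836) = 0.2086
Lq = P₀·a^2·ρ / (2!(1-ρ)²) = 0.20863 × 1.7149 × 0.65476 / (2 × 0.11919) = 0.9827
Wq = Lq/λ = 0.9827/5.5 = 0.1787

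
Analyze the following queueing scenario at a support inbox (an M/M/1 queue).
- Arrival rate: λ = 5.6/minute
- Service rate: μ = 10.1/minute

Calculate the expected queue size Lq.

ρ = λ/μ = 5.6/10.1 = 0.5545
For M/M/1: Lq = λ²/(μ(μ-λ))
Lq = 31.36/(10.1 × 4.50)
Lq = 0.6900 emails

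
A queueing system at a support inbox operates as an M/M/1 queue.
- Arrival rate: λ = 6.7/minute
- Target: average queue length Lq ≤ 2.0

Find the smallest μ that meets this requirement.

For M/M/1: Lq = λ²/(μ(μ-λ))
Need Lq ≤ 2.0, i.e. μ(μ-λ) ≥ λ²/2.0
μ² - 6.7μ - 44.89/2.0 ≥ 0  →  μ² - 6.7μ - 22.4450 ≥ 0
Quadratic formula (positive root): μ = [λ + √(λ² + 4×22.4450)]/2
Discriminant: 44.89 + 4×22.4450 = 134.6700, √134.6700 = 11.6047
μ ≥ (6.7 + 11.6047)/2 = 9.1524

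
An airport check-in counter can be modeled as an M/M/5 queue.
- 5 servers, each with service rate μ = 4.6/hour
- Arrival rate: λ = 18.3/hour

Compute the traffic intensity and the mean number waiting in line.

Traffic intensity: ρ = λ/(cμ) = 18.3/(5×4.6) = 0.7957
Since ρ = 0.7957 < 1, system is stable.
Offered load a = λ/μ = cρ = 18.3/4.6 = 3.9783
P₀ = [ Σₙ₌₀^4 aⁿ/n! + a^5/(5!(1-ρ)) ]⁻¹
Σ = a^0/0! + a^1/1! + a^2/2! + a^3/3! + a^4/4! = 1.00000 + 3.97826 + 7.91328 + 10.4937 + 10.4367 = 33.8219
a^5/(5!(1-ρ)) = 996.4747/(120 × 0.2043478) = 40.6364
P₀ = 1/(33.8219 + 40.6364) = 0.01343
Lq = P₀·a^5·ρ / (5!(1-ρ)²) = 0.01343 × 996.4747 × 0.7957 / (120 × 0.04176) = 2.1250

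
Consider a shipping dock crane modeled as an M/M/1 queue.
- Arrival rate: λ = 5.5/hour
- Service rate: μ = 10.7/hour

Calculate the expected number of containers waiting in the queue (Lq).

ρ = λ/μ = 5.5/10.7 = 0.5140
For M/M/1: Lq = λ²/(μ(μ-λ))
Lq = 30.25/(10.7 × 5.20)
Lq = 0.5437 containers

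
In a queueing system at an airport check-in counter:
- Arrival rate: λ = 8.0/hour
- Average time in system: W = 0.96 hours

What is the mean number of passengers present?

Little's Law: L = λW
L = 8.0 × 0.96 = 7.6800 passengers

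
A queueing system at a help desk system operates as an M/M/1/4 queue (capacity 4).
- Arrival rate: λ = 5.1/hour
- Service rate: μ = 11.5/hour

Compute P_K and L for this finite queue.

ρ = λ/μ = 5.1/11.5 = 0.44348
P₀ = (1-ρ)/(1-ρ^(K+1)) = (1-0.44348)/(1-0.44348^5) = 0.5565/0.9828 = 0.5662
P_K = P₀×ρ^K = 0.5662 × 0.44348^4 = 0.5662 × 0.03868 = 0.02190
Blocking probability P_4 = 0.02190 (2.19%)
L = ρ[1 - (K+1)ρ^K + Kρ^(K+1)] / [(1-ρ)(1-ρ^(K+1))]
L = 0.44348 × (1 - 5×0.03868 + 4×0.01715) / ((1 - 0.44348) × (1 - 0.01715)) = 0.7096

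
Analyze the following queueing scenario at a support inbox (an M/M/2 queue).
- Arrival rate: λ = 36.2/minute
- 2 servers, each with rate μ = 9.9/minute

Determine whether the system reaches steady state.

Stability requires ρ = λ/(cμ) < 1
ρ = 36.2/(2 × 9.9) = 36.2/19.80 = 1.8283
Since 1.8283 ≥ 1, the system is UNSTABLE.
Need c > λ/μ = 36.2/9.9 = 3.66.
Minimum servers needed: c = 4.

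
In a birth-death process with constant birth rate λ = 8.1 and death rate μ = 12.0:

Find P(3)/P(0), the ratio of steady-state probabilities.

For constant rates: P(n)/P(0) = (λ/μ)^n
P(3)/P(0) = (8.1/12.0)^3 = 0.6750^3 = 0.3075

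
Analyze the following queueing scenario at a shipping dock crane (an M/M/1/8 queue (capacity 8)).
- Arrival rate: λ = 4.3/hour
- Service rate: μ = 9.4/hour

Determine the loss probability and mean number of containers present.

ρ = λ/μ = 4.3/9.4 = 0.45745
P₀ = (1-ρ)/(1-ρ^(K+1)) = (1-0.45745)/(1-0.45745^9) = 0.5425/0.9991 = 0.5430
P_K = P₀×ρ^K = 0.5430 × 0.45745^8 = 0.5430 × 0.001918 = 0.001041
Blocking probability P_8 = 0.001041 (0.10%)
L = ρ[1 - (K+1)ρ^K + Kρ^(K+1)] / [(1-ρ)(1-ρ^(K+1))]
L = 0.45745 × (1 - 9×0.001918 + 8×0.0008772) / ((1 - 0.45745) × (1 - 0.0008772)) = 0.8352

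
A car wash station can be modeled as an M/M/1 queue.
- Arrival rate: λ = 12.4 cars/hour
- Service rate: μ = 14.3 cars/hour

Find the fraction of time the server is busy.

Server utilization: ρ = λ/μ
ρ = 12.4/14.3 = 0.8671
The server is busy 86.71% of the time.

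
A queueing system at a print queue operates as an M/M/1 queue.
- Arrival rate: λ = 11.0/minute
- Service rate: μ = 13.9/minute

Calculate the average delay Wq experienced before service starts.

First, compute utilization: ρ = λ/μ = 11.0/13.9 = 0.7914
For M/M/1: Wq = λ/(μ(μ-λ))
Wq = 11.0/(13.9 × (13.9-11.0))
Wq = 11.0/(13.9 × 2.90)
Wq = 0.2729 minutes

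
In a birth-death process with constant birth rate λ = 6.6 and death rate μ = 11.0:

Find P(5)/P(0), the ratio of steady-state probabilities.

For constant rates: P(n)/P(0) = (λ/μ)^n
P(5)/P(0) = (6.6/11.0)^5 = 0.6000^5 = 0.07776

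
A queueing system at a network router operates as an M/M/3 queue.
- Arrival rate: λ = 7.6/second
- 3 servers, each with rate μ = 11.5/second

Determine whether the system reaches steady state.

Stability requires ρ = λ/(cμ) < 1
ρ = 7.6/(3 × 11.5) = 7.6/34.50 = 0.2203
Since 0.2203 < 1, the system is STABLE.
The servers are busy 22.03% of the time.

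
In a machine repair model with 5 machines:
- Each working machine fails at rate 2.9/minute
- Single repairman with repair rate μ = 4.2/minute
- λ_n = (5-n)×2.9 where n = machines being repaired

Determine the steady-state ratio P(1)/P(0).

P(1)/P(0) = ∏_{i=0}^{1-1} λ_i/μ_{i+1}
= (5-0)×2.9/4.2
= 3.4524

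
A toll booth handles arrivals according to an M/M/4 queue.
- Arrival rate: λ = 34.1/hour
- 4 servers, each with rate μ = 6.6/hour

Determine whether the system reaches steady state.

Stability requires ρ = λ/(cμ) < 1
ρ = 34.1/(4 × 6.6) = 34.1/26.40 = 1.2917
Since 1.2917 ≥ 1, the system is UNSTABLE.
Need c > λ/μ = 34.1/6.6 = 5.17.
Minimum servers needed: c = 6.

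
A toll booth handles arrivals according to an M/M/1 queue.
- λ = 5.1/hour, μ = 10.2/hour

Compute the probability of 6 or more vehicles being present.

ρ = λ/μ = 5.1/10.2 = 0.5000
P(N ≥ n) = ρⁿ
P(N ≥ 6) = 0.5000^6
P(N ≥ 6) = 0.01562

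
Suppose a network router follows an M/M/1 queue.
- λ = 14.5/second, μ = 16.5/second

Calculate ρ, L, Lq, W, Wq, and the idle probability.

Step 1: ρ = λ/μ = 14.5/16.5 = 0.8788
Step 2: L = λ/(μ-λ) = 14.5/2.00 = 7.2500
Step 3: Lq = λ²/(μ(μ-λ)) = 210.25/(16.5×2.00) = 6.3712
Step 4: W = 1/(μ-λ) = 1/2.00 = 0.5000
Step 5: Wq = λ/(μ(μ-λ)) = 14.5/(16.5×2.00) = 0.4394
Step 6: P(0) = 1-ρ = 0.1212
Verify: L = λW = 14.5×0.5000 = 7.2500 ✔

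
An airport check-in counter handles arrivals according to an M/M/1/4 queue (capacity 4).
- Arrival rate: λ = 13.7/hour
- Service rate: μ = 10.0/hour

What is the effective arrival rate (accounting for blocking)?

ρ = λ/μ = 13.7/10.0 = 1.3700
P₀ = (1-ρ)/(1-ρ^(K+1)) = (1-1.3700)/(1-1.3700^5) = -0.3700/-3.8262 = 0.09670
P_K = P₀×ρ^K = 0.09670 × 1.3700^4 = 0.09670 × 3.5228 = 0.3407
λ_eff = λ(1-P_K) = 13.7 × (1 - 0.34066) = 13.7 × 0.65934 = 9.0330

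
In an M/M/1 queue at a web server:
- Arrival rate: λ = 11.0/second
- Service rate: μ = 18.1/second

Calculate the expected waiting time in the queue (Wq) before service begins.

First, compute utilization: ρ = λ/μ = 11.0/18.1 = 0.6077
For M/M/1: Wq = λ/(μ(μ-λ))
Wq = 11.0/(18.1 × (18.1-11.0))
Wq = 11.0/(18.1 × 7.10)
Wq = 0.08560 seconds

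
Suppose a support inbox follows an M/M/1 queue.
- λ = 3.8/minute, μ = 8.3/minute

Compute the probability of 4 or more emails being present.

ρ = λ/μ = 3.8/8.3 = 0.45783
P(N ≥ n) = ρⁿ
P(N ≥ 4) = 0.45783^4
P(N ≥ 4) = 0.04394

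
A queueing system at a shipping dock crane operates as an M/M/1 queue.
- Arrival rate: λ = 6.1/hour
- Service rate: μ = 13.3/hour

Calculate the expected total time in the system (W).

First, compute utilization: ρ = λ/μ = 6.1/13.3 = 0.4586
For M/M/1: W = 1/(μ-λ)
W = 1/(13.3-6.1) = 1/7.20
W = 0.1389 hours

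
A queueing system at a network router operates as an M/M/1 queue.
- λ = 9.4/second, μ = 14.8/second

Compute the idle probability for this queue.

ρ = λ/μ = 9.4/14.8 = 0.6351
P(0) = 1 - ρ = 1 - 0.6351 = 0.3649
The server is idle 36.49% of the time.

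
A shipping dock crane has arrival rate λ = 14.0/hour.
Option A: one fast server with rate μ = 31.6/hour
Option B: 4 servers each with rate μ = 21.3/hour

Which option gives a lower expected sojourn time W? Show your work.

Option A: single server μ = 31.6 (M/M/1)
  ρ_A = 14.0/31.6 = 0.4430
  W_A = 1/(μ-λ) = 1/(31.6-14.0) = 1/17.60 = 0.05682

Option B: 4 servers μ = 21.3 (M/M/4)
  ρ_B = λ/(cμ) = 14.0/(4×21.3) = 0.1643
  Offered load a = λ/μ = cρ = 14.0/21.3 = 0.6573
  P₀ = [ Σₙ₌₀^3 aⁿ/n! + a^4/(4!(1-ρ)) ]⁻¹
  Σ = a^0/0! + a^1/1! + a^2/2! + a^3/3! = 1.0000 + 0.6573 + 0.2160 + 0.04733 = 1.9206
  a^4/(4!(1-ρ)) = 0.18664/(24 × 0.83568) = 0.009306
  P₀ = 1/(1.9206 + 0.009306) = 0.5182
  Lq = P₀·a^4·ρ / (4!(1-ρ)²) = 0.51816 × 0.18664 × 0.16432 / (24 × 0.69836) = 0.0009481
  Wq_B = Lq/λ = 0.0009481/14.0 = 0.00006772
  W_B = Wq_B + 1/μ = 0.00006772 + 0.04695 = 0.04702

Since W_B = 0.04702 < W_A = 0.05682, Option B (multiple servers) has the shorter time in system.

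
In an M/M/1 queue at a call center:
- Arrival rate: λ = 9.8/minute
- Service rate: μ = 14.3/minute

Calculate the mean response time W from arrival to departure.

First, compute utilization: ρ = λ/μ = 9.8/14.3 = 0.6853
For M/M/1: W = 1/(μ-λ)
W = 1/(14.3-9.8) = 1/4.50
W = 0.2222 minutes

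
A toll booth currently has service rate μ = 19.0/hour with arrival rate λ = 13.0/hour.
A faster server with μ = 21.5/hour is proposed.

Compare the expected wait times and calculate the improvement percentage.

System 1: ρ₁ = 13.0/19.0 = 0.6842, W₁ = 1/(19.0-13.0) = 0.16667
System 2: ρ₂ = 13.0/21.5 = 0.6047, W₂ = 1/(21.5-13.0) = 0.11765
Improvement: (W₁-W₂)/W₁ = (0.16667-0.11765)/0.16667 = 29.41%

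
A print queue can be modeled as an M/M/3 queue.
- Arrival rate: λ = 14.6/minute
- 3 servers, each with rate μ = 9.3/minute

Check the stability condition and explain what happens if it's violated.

Stability requires ρ = λ/(cμ) < 1
ρ = 14.6/(3 × 9.3) = 14.6/27.90 = 0.5233
Since 0.5233 < 1, the system is STABLE.
The servers are busy 52.33% of the time.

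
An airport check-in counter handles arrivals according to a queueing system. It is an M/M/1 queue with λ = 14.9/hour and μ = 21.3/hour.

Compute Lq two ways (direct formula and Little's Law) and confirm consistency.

Method 1 (direct): Lq = λ²/(μ(μ-λ)) = 222.01/(21.3 × 6.40) = 1.6286

Method 2 (Little's Law):
W = 1/(μ-λ) = 1/6.40 = 0.1562
Wq = W - 1/μ = 0.1562 - 0.04695 = 0.1093
Lq = λWq = 14.9 × 0.1093 = 1.6286 ✔ (matches Method 1)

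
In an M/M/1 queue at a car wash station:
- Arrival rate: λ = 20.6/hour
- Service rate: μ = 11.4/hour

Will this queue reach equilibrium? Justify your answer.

Stability requires ρ = λ/(cμ) < 1
ρ = 20.6/(1 × 11.4) = 20.6/11.40 = 1.8070
Since 1.8070 ≥ 1, the system is UNSTABLE.
Queue grows without bound. Need μ > λ = 20.6.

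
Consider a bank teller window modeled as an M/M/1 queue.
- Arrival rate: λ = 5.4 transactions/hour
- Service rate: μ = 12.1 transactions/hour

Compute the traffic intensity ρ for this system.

Server utilization: ρ = λ/μ
ρ = 5.4/12.1 = 0.4463
The server is busy 44.63% of the time.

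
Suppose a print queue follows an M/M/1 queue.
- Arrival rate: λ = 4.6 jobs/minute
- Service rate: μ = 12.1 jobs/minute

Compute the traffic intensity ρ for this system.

Server utilization: ρ = λ/μ
ρ = 4.6/12.1 = 0.3802
The server is busy 38.02% of the time.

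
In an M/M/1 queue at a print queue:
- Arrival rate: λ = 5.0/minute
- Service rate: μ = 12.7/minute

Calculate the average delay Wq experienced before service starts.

First, compute utilization: ρ = λ/μ = 5.0/12.7 = 0.3937
For M/M/1: Wq = λ/(μ(μ-λ))
Wq = 5.0/(12.7 × (12.7-5.0))
Wq = 5.0/(12.7 × 7.70)
Wq = 0.05113 minutes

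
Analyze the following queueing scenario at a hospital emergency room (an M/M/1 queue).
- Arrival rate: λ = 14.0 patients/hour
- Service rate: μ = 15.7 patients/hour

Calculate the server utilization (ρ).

Server utilization: ρ = λ/μ
ρ = 14.0/15.7 = 0.8917
The server is busy 89.17% of the time.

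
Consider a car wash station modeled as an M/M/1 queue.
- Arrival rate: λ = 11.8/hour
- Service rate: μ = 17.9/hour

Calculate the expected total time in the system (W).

First, compute utilization: ρ = λ/μ = 11.8/17.9 = 0.6592
For M/M/1: W = 1/(μ-λ)
W = 1/(17.9-11.8) = 1/6.10
W = 0.1639 hours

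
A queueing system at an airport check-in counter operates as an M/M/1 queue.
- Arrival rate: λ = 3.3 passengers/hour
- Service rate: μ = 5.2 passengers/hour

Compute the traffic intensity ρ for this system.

Server utilization: ρ = λ/μ
ρ = 3.3/5.2 = 0.6346
The server is busy 63.46% of the time.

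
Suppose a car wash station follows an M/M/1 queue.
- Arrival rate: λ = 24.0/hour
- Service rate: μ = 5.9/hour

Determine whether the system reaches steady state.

Stability requires ρ = λ/(cμ) < 1
ρ = 24.0/(1 × 5.9) = 24.0/5.90 = 4.0678
Since 4.0678 ≥ 1, the system is UNSTABLE.
Queue grows without bound. Need μ > λ = 24.0.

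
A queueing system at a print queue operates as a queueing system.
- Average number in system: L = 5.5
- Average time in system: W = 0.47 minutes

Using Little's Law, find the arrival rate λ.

Little's Law: L = λW, so λ = L/W
λ = 5.5/0.47 = 11.7021 jobs/minute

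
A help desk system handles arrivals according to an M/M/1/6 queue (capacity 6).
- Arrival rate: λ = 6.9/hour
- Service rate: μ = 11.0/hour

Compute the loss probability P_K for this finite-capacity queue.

ρ = λ/μ = 6.9/11.0 = 0.62727
P₀ = (1-ρ)/(1-ρ^(K+1)) = (1-0.62727)/(1-0.62727^7) = 0.3727/0.9618 = 0.3875
P_K = P₀×ρ^K = 0.3875 × 0.62727^6 = 0.3875 × 0.06092 = 0.02361
Blocking probability = 2.36%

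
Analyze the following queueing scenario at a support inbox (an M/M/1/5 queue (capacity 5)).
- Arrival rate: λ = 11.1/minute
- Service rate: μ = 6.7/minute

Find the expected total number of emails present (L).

ρ = λ/μ = 11.1/6.7 = 1.65672
P₀ = (1-ρ)/(1-ρ^(K+1)) = (1-1.65672)/(1-1.65672^6) = -0.6567/-19.6773 = 0.03337
P_K = P₀×ρ^K = 0.03337 × 1.65672^5 = 0.03337 × 12.4809 = 0.4165
L = ρ[1 - (K+1)ρ^K + Kρ^(K+1)] / [(1-ρ)(1-ρ^(K+1))]
L = 1.65672 × (1 - 6×12.4809 + 5×20.6773) / ((1 - 1.65672) × (1 - 20.6773)) = 3.7822 emails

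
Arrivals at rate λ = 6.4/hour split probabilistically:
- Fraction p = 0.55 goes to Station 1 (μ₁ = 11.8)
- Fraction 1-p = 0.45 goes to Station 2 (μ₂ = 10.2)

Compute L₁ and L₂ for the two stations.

Effective rates: λ₁ = 6.4×0.55 = 3.52, λ₂ = 6.4×0.45 = 2.88
Station 1: ρ₁ = 3.52/11.8 = 0.2983, L₁ = ρ₁/(1-ρ₁) = 0.2983/(1-0.2983) = 0.4251
Station 2: ρ₂ = 2.88/10.2 = 0.28235, L₂ = ρ₂/(1-ρ₂) = 0.28235/(1-0.28235) = 0.3934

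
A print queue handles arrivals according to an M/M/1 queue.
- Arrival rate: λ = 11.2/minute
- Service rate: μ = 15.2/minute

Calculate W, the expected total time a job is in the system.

First, compute utilization: ρ = λ/μ = 11.2/15.2 = 0.7368
For M/M/1: W = 1/(μ-λ)
W = 1/(15.2-11.2) = 1/4.00
W = 0.2500 minutes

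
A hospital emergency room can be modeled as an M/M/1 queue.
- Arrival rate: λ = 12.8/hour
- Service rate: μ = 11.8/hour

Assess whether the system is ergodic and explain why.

Stability requires ρ = λ/(cμ) < 1
ρ = 12.8/(1 × 11.8) = 12.8/11.80 = 1.0847
Since 1.0847 ≥ 1, the system is UNSTABLE.
Queue grows without bound. Need μ > λ = 12.8.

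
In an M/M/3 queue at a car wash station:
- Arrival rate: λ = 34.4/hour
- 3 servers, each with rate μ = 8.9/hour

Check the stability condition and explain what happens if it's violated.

Stability requires ρ = λ/(cμ) < 1
ρ = 34.4/(3 × 8.9) = 34.4/26.70 = 1.2884
Since 1.2884 ≥ 1, the system is UNSTABLE.
Need c > λ/μ = 34.4/8.9 = 3.87.
Minimum servers needed: c = 4.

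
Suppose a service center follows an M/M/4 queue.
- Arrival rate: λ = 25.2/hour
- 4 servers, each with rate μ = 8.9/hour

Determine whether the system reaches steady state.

Stability requires ρ = λ/(cμ) < 1
ρ = 25.2/(4 × 8.9) = 25.2/35.60 = 0.7079
Since 0.7079 < 1, the system is STABLE.
The servers are busy 70.79% of the time.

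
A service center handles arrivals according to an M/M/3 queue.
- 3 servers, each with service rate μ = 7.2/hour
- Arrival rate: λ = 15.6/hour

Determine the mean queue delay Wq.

Traffic intensity: ρ = λ/(cμ) = 15.6/(3×7.2) = 0.7222
Since ρ = 0.7222 < 1, system is stable.
Offered load a = λ/μ = cρ = 15.6/7.2 = 2.1667
P₀ = [ Σₙ₌₀^2 aⁿ/n! + a^3/(3!(1-ρ)) ]⁻¹
Σ = a^0/0! + a^1/1! + a^2/2! = 1.0000 + 2.1667 + 2.3472 = 5.5139
a^3/(3!(1-ρ)) = 10.1713/(6 × 0.277778) = 6.1028
P₀ = 1/(5.5139 + 6.1028) = 0.08608
Lq = P₀·a^3·ρ / (3!(1-ρ)²) = 0.086083 × 10.1713 × 0.72222 / (6 × 0.077160) = 1.3659
Wq = Lq/λ = 1.3659/15.6 = 0.08756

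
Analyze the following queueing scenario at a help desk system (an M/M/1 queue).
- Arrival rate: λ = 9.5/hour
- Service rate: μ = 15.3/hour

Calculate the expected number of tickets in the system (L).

ρ = λ/μ = 9.5/15.3 = 0.6209
For M/M/1: L = λ/(μ-λ)
L = 9.5/(15.3-9.5) = 9.5/5.80
L = 1.6379 tickets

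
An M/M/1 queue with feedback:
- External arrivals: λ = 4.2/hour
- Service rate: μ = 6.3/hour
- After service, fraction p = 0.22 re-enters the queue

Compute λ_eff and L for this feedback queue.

Effective arrival rate: λ_eff = λ/(1-p) = 4.2/(1-0.22) = 4.2/0.78 = 5.384615
ρ = λ_eff/μ = 5.384615/6.3 = 0.854701
L = ρ/(1-ρ) = 0.854701/(1-0.854701) = 5.8824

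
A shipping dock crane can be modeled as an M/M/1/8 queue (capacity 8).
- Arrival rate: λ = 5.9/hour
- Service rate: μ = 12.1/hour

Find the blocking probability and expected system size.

ρ = λ/μ = 5.9/12.1 = 0.4876
P₀ = (1-ρ)/(1-ρ^(K+1)) = (1-0.4876)/(1-0.4876^9) = 0.5124/0.9984 = 0.5132
P_K = P₀×ρ^K = 0.5132 × 0.4876^8 = 0.5132 × 0.003195 = 0.001640
Blocking probability P_8 = 0.001640 (0.16%)
L = ρ[1 - (K+1)ρ^K + Kρ^(K+1)] / [(1-ρ)(1-ρ^(K+1))]
L = 0.4876 × (1 - 9×0.003195 + 8×0.001558) / ((1 - 0.4876) × (1 - 0.001558)) = 0.9376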